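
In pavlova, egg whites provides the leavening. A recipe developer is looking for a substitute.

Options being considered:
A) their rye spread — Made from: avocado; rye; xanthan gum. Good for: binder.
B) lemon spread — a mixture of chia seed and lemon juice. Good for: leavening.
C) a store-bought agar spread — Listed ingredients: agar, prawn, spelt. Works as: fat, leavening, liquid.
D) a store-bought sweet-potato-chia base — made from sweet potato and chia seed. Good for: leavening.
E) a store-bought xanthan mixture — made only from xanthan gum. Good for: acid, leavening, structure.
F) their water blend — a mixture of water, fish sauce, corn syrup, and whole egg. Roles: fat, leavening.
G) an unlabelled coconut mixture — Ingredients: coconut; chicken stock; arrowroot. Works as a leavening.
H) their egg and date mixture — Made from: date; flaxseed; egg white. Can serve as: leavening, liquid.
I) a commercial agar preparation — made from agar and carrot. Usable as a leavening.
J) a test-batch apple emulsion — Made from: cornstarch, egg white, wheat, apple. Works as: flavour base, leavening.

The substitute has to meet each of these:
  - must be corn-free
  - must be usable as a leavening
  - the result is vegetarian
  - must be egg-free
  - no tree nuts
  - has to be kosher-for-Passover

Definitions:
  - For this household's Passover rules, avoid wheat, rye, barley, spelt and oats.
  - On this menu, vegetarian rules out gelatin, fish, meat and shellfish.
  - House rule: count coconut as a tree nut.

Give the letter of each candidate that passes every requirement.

B, D, E, I

A: not usable as a leavening; has rye, so not kosher-for-Passover — no
B: works as a leavening, vegetarian, tree-nut-free — valid
C: has spelt, so not kosher-for-Passover; has prawn, so not vegetarian — out
D: every rule checks out — OK
E: works as a leavening, no egg, no corn — OK
F: has fish sauce, so not vegetarian; has corn syrup, so not corn-free (and 1 more) — reject
G: has chicken stock, so not vegetarian; has coconut, so not tree-nut-free — reject
H: has egg white, so not egg-free — out
I: all constraints satisfied — keep
J: has wheat, so not kosher-for-Passover; has cornstarch, so not corn-free (and 1 more) — no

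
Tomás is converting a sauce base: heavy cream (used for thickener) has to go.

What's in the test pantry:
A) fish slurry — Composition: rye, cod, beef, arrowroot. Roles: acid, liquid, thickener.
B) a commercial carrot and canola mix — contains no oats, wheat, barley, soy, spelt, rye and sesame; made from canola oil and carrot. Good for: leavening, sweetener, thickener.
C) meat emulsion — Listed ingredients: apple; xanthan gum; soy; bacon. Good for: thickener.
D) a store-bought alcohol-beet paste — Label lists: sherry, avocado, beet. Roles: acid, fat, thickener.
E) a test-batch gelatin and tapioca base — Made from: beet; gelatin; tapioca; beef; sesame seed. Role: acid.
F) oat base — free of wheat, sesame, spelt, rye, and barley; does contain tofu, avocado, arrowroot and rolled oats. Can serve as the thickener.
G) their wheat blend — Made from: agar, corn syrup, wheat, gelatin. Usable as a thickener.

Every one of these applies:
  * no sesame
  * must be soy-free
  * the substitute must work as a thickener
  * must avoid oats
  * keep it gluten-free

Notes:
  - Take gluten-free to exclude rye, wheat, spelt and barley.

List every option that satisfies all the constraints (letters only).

A: has rye, so not gluten-free — no
B: no sesame, no soy — keep
C: has soy, so not soy-free — out
D: every rule checks out — valid
E: not usable as a thickener; has sesame seed, so not sesame-free — reject
F: has tofu, so not soy-free; has rolled oats, so not oat-free — no
G: has wheat, so not gluten-free — out

B, D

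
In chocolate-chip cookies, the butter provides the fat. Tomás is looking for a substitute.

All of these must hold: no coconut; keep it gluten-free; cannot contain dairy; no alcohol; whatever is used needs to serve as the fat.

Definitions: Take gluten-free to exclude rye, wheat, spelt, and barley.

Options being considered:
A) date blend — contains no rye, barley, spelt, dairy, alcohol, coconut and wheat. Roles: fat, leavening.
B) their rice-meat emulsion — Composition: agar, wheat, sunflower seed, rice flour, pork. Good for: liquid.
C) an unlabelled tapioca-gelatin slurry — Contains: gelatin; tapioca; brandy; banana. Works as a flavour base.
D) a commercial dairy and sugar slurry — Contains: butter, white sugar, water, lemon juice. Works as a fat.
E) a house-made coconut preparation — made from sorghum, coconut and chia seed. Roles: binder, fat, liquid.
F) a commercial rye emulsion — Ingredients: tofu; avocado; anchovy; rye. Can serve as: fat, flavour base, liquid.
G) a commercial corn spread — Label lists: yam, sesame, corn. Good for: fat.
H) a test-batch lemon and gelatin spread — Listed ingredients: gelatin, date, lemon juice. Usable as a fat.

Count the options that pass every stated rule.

3

A: every rule checks out — valid
B: not usable as a fat; has wheat, so not gluten-free — out
C: not usable as a fat; has brandy, so not alcohol-free — reject
D: has butter, so not dairy-free — out
E: has coconut, so not coconut-free — reject
F: has rye, so not gluten-free — out
G: only corn, sesame and yam; none excluded — OK
H: only gelatin, date and lemon juice; none excluded — keep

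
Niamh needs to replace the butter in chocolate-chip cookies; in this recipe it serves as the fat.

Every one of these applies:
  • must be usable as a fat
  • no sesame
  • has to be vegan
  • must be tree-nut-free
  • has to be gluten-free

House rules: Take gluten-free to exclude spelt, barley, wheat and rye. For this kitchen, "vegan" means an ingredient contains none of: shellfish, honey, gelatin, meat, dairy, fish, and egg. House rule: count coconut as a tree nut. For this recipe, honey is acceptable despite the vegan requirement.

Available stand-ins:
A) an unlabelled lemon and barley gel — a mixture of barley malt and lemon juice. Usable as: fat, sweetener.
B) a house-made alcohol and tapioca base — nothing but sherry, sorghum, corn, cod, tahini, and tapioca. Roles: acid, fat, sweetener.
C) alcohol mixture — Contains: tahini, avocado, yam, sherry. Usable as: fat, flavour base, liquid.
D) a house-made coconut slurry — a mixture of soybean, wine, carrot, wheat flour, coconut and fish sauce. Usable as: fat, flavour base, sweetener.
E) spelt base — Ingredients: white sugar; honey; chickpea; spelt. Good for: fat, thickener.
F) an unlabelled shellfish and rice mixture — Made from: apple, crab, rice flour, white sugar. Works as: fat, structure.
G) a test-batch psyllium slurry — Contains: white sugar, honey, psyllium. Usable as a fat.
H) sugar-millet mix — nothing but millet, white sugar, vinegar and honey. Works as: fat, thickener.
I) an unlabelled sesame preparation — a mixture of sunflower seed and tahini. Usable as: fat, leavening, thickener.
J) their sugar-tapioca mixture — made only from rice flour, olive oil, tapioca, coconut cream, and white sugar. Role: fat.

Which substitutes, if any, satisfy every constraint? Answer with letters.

G, H

A: has barley malt, so not gluten-free — reject
B: has cod, so not vegan; has tahini, so not sesame-free — reject
C: has tahini, so not sesame-free — no
D: has wheat flour, so not gluten-free; has fish sauce, so not vegan (and 1 more) — no
E: has spelt, so not gluten-free — out
F: has crab, so not vegan — reject
G: honey is permitted under the vegan carve-out; nothing else excluded — valid
H: honey is permitted under the vegan carve-out; nothing else excluded — OK
I: has tahini, so not sesame-free — out
J: has coconut cream, so not tree-nut-free — out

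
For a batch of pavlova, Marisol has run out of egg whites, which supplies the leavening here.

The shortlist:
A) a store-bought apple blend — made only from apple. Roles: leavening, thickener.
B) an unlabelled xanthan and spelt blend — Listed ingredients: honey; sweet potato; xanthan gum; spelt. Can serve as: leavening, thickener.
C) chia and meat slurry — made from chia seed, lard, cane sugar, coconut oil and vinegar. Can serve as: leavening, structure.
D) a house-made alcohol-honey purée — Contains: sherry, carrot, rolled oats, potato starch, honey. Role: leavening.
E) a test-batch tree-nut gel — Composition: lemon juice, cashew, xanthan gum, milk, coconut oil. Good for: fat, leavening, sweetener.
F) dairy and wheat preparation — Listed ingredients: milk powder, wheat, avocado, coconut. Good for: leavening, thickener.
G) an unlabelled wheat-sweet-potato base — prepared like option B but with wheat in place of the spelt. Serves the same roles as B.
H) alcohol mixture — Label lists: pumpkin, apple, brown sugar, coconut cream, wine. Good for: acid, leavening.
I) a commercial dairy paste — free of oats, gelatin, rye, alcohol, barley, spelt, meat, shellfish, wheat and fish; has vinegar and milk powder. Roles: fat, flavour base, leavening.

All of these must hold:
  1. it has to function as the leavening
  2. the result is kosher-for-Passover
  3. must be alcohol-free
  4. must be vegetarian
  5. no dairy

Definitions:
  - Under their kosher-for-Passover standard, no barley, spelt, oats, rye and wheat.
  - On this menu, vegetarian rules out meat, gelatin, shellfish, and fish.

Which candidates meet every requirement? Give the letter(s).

A: every rule checks out — valid
B: has spelt, so not kosher-for-Passover — reject
C: has lard, so not vegetarian — reject
D: has rolled oats, so not kosher-for-Passover; has sherry, so not alcohol-free — reject
E: has milk, so not dairy-free — out
F: has wheat, so not kosher-for-Passover; has milk powder, so not dairy-free — no
G: has wheat, so not kosher-for-Passover — no
H: has wine, so not alcohol-free — no
I: has milk powder, so not dairy-free — no

A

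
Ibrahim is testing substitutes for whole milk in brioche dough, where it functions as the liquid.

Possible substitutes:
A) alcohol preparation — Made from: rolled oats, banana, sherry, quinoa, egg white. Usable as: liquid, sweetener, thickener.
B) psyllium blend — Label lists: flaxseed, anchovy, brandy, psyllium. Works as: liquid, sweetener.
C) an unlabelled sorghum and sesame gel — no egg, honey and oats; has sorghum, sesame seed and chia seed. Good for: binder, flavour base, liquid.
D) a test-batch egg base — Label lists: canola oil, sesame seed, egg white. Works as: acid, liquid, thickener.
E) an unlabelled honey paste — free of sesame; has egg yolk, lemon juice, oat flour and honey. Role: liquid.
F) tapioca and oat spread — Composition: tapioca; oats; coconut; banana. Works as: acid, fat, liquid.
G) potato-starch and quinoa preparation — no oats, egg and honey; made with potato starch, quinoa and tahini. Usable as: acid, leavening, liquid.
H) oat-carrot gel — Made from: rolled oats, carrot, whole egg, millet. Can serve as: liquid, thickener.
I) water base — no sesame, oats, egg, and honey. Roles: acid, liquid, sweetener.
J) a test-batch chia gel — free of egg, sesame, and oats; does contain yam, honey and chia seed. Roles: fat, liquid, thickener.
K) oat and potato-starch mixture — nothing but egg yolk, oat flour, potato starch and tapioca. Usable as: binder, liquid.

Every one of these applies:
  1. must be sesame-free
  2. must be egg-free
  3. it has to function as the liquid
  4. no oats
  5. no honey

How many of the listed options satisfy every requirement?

A: has rolled oats, so not oat-free; has egg white, so not egg-free — no
B: all constraints satisfied — keep
C: has sesame seed, so not sesame-free — no
D: has sesame seed, so not sesame-free; has egg white, so not egg-free — out
E: has oat flour, so not oat-free; has egg yolk, so not egg-free (and 1 more) — out
F: has oats, so not oat-free — no
G: has tahini, so not sesame-free — reject
H: has rolled oats, so not oat-free; has whole egg, so not egg-free — no
I: no oats, no honey — valid
J: has honey, so not honey-free — out
K: has oat flour, so not oat-free; has egg yolk, so not egg-free — reject

2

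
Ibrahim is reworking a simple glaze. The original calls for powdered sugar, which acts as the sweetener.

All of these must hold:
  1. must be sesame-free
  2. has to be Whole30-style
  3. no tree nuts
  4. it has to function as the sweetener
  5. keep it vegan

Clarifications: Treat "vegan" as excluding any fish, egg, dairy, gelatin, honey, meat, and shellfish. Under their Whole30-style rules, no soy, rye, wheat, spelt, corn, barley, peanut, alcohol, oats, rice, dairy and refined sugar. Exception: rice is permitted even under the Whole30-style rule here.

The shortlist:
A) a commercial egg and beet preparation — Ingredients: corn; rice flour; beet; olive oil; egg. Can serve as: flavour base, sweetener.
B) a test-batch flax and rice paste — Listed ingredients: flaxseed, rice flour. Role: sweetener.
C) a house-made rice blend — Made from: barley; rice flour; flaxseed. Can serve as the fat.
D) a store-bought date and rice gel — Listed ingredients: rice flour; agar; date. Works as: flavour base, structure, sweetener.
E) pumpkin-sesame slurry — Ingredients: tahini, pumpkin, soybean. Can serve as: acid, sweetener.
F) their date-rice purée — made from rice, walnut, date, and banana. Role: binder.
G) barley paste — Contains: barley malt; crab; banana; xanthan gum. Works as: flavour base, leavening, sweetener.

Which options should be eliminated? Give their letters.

A: has egg, so not vegan; has corn, so not Whole30-style — no
B: rice is permitted under the Whole30-style carve-out; nothing else excluded — keep
C: not usable as a sweetener; has barley, so not Whole30-style — out
D: rice is permitted under the Whole30-style carve-out; nothing else excluded — valid
E: has soybean, so not Whole30-style; has tahini, so not sesame-free — out
F: not usable as a sweetener; has walnut, so not tree-nut-free — out
G: has crab, so not vegan; has barley malt, so not Whole30-style — out

A, C, E, F, G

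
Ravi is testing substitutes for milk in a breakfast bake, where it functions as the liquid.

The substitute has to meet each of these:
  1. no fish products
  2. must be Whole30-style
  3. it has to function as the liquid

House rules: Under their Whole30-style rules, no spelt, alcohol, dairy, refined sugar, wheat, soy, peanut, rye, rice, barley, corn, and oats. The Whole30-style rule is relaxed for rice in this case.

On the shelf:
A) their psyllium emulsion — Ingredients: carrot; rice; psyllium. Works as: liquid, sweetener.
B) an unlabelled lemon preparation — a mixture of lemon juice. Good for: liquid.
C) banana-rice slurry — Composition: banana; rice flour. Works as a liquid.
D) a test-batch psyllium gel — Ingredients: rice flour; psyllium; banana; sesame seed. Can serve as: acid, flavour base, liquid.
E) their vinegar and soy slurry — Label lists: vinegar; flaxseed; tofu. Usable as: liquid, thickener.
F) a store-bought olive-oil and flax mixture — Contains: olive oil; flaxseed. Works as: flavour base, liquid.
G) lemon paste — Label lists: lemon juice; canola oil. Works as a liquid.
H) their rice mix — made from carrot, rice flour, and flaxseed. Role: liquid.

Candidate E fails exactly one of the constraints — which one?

Whole30-style

usable as a liquid: satisfied
Whole30-style: has tofu — fails
fish-free: satisfied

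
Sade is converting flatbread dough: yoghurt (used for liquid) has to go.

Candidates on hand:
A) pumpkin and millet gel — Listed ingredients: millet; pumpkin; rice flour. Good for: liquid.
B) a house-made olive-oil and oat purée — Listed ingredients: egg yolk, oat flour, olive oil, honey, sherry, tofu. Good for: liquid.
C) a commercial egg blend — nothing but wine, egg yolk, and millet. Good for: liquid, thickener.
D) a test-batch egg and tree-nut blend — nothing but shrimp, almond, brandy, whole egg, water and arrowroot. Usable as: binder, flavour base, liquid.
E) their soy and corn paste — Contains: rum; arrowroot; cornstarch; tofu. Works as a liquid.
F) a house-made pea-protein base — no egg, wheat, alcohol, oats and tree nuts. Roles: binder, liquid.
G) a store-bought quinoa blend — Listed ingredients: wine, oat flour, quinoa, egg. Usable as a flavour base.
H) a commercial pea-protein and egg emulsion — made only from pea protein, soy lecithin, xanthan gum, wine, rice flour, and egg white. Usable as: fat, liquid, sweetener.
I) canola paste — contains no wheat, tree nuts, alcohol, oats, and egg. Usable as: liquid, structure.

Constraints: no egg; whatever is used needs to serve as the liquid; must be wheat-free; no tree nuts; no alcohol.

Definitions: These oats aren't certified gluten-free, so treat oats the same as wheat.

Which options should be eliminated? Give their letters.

A: no egg, no alcohol — keep
B: has oat flour, so not wheat-free; has egg yolk, so not egg-free (and 1 more) — no
C: has egg yolk, so not egg-free; has wine, so not alcohol-free — reject
D: has whole egg, so not egg-free; has almond, so not tree-nut-free (and 1 more) — reject
E: has rum, so not alcohol-free — reject
F: nothing on the exclusion list — keep
G: not usable as a liquid; has oat flour, so not wheat-free (and 2 more) — out
H: has egg white, so not egg-free; has wine, so not alcohol-free — out
I: no tree nuts, wheat-free — valid

B, C, D, E, G, H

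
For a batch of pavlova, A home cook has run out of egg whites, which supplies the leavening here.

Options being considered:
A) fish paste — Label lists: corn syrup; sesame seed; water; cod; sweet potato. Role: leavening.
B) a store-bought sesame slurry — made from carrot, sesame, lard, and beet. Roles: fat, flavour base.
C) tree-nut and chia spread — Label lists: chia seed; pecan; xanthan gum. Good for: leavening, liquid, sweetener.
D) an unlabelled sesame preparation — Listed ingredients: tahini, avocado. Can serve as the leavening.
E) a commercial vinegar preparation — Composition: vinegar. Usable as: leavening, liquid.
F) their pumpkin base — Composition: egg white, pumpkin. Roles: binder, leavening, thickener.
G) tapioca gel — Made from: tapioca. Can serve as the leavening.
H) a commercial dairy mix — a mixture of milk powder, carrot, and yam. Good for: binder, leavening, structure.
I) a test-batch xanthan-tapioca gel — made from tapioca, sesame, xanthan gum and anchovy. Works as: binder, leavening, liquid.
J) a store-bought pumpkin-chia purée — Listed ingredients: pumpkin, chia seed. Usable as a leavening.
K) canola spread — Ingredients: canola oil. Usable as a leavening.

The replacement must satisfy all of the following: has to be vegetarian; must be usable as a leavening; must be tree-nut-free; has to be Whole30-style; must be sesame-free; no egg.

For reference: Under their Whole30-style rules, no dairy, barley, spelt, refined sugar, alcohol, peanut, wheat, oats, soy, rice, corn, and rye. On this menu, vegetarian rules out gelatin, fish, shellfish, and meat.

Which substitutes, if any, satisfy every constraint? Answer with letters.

A: has corn syrup, so not Whole30-style; has cod, so not vegetarian (and 1 more) — no
B: not usable as a leavening; has lard, so not vegetarian (and 1 more) — no
C: has pecan, so not tree-nut-free — reject
D: has tahini, so not sesame-free — out
E: works as a leavening, no egg, no sesame — OK
F: has egg white, so not egg-free — reject
G: nothing on the exclusion list — keep
H: has milk powder, so not Whole30-style — out
I: has anchovy, so not vegetarian; has sesame, so not sesame-free — no
J: only pumpkin and chia seed; none excluded — OK
K: every rule checks out — keep

E, G, J, K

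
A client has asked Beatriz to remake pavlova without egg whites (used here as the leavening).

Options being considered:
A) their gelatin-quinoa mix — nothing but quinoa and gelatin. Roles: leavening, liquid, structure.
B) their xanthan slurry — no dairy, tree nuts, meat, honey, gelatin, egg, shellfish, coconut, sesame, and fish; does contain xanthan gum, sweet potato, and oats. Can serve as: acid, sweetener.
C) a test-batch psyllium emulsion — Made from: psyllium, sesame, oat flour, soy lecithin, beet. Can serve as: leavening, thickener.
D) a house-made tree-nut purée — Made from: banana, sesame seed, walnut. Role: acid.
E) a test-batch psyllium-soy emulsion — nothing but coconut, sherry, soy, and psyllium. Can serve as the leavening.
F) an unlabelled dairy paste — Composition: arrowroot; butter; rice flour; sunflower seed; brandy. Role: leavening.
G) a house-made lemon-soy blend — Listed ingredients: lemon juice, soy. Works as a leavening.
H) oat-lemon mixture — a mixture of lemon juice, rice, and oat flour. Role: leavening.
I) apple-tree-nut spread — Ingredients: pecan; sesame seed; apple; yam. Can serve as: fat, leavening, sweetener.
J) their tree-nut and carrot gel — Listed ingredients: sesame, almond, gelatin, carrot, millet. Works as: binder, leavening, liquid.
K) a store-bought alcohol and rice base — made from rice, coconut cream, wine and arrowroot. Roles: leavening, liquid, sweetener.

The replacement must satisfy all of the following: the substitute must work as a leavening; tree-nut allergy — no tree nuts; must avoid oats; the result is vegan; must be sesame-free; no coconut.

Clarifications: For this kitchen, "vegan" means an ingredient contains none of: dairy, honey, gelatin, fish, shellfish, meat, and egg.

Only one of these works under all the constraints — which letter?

G

A: has gelatin, so not vegan — out
B: not usable as a leavening; has oats, so not oat-free — no
C: has oat flour, so not oat-free; has sesame, so not sesame-free — reject
D: not usable as a leavening; has sesame seed, so not sesame-free (and 1 more) — reject
E: has coconut, so not coconut-free — out
F: has butter, so not vegan — reject
G: only soy and lemon juice; none excluded — OK
H: has oat flour, so not oat-free — no
I: has sesame seed, so not sesame-free; has pecan, so not tree-nut-free — no
J: has gelatin, so not vegan; has sesame, so not sesame-free (and 1 more) — out
K: has coconut cream, so not coconut-free — reject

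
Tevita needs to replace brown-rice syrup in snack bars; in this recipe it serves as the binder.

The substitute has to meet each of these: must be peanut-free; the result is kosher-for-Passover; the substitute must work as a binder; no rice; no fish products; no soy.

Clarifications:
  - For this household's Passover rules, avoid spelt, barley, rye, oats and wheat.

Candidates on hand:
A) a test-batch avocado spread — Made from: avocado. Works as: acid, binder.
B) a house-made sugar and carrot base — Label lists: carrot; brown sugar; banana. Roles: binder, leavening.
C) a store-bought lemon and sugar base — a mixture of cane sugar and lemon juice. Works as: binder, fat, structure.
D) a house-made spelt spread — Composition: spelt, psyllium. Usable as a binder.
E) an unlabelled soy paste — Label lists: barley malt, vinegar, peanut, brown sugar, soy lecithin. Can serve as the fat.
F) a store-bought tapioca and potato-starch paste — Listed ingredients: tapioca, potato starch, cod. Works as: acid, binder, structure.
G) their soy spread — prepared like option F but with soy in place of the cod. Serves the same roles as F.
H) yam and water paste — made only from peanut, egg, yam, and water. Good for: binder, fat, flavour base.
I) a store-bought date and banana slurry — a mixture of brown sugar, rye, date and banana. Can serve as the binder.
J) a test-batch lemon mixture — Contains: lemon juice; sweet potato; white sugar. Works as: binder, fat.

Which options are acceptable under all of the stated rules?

A, B, C, J

A: only avocado; none excluded — valid
B: only brown sugar, carrot, and banana; none excluded — valid
C: nothing on the exclusion list — OK
D: has spelt, so not kosher-for-Passover — no
E: not usable as a binder; has barley malt, so not kosher-for-Passover (and 2 more) — out
F: has cod, so not fish-free — no
G: has soy, so not soy-free — reject
H: has peanut, so not peanut-free — out
I: has rye, so not kosher-for-Passover — reject
J: no fish, no peanut — keep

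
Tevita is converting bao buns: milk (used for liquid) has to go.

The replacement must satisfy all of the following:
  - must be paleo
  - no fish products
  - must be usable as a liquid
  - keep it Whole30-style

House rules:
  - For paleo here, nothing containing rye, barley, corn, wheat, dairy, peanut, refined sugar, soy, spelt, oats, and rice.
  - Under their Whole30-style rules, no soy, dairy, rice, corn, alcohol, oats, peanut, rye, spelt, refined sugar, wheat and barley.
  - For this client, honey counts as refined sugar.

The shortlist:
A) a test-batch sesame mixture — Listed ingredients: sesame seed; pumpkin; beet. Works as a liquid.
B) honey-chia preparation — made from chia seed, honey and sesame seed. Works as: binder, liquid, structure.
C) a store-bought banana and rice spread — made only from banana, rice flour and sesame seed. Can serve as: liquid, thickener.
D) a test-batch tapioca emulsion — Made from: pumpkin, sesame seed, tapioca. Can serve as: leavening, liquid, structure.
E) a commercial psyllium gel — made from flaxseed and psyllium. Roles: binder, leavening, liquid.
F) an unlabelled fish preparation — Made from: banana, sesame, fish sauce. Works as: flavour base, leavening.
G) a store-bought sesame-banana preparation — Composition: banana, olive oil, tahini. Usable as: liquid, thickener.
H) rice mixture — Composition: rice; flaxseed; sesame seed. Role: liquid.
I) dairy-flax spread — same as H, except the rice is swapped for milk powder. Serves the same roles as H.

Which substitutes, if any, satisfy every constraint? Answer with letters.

A, D, E, G

A: only sesame seed, pumpkin and beet; none excluded — keep
B: has honey, so not paleo; has honey, so not Whole30-style — out
C: has rice flour, so not paleo; has rice flour, so not Whole30-style — no
D: works as a liquid, Whole30-style, no fish — valid
E: only psyllium and flaxseed; none excluded — OK
F: not usable as a liquid; has fish sauce, so not fish-free — reject
G: only tahini, banana, and olive oil; none excluded — keep
H: has rice, so not paleo; has rice, so not Whole30-style — reject
I: has milk powder, so not paleo; has milk powder, so not Whole30-style — no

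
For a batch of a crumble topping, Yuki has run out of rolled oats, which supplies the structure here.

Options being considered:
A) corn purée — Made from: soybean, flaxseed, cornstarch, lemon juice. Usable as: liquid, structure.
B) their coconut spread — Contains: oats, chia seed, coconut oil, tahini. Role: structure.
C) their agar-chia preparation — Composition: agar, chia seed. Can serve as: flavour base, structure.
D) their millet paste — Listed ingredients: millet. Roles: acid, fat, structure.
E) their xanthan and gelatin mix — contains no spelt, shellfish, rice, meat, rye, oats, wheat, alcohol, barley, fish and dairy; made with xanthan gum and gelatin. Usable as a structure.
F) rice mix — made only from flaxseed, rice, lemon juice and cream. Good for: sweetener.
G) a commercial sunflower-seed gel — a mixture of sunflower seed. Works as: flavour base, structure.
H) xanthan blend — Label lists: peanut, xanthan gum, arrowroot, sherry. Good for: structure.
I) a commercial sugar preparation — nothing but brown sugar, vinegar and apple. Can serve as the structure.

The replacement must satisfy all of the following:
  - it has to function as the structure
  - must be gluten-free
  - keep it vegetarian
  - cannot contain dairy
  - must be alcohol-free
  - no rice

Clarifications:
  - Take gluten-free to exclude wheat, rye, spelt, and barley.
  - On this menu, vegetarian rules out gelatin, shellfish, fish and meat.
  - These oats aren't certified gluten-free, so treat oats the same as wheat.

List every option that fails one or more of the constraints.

A: cornstarch and soybean etc. — none of it excluded — keep
B: has oats, so not gluten-free — no
C: every rule checks out — valid
D: only millet; none excluded — valid
E: has gelatin, so not vegetarian — out
F: not usable as a structure; has cream, so not dairy-free (and 1 more) — reject
G: only sunflower seed; none excluded — OK
H: has sherry, so not alcohol-free — out
I: no dairy, gluten-free — OK

B, E, F, H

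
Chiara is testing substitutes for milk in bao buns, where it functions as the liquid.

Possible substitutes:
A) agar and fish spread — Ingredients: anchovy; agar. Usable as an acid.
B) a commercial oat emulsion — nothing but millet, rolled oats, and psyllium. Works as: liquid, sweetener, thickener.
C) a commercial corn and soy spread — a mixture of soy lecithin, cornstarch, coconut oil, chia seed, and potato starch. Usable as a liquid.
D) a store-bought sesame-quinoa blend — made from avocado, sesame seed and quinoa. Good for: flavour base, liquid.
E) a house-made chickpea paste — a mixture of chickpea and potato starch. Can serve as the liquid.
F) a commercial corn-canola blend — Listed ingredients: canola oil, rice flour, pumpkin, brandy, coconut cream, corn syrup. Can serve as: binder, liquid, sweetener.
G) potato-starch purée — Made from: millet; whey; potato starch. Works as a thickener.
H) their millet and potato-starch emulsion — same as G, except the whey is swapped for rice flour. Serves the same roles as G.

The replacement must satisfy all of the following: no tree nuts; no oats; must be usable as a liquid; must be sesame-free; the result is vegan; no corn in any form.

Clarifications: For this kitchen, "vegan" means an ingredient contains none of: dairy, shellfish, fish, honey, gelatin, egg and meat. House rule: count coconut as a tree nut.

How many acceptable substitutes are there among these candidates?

1

A: not usable as a liquid; has anchovy, so not vegan — no
B: has rolled oats, so not oat-free — no
C: has coconut oil, so not tree-nut-free; has cornstarch, so not corn-free — reject
D: has sesame seed, so not sesame-free — no
E: nothing on the exclusion list — OK
F: has coconut cream, so not tree-nut-free; has corn syrup, so not corn-free — reject
G: not usable as a liquid; has whey, so not vegan — out
H: not usable as a liquid — out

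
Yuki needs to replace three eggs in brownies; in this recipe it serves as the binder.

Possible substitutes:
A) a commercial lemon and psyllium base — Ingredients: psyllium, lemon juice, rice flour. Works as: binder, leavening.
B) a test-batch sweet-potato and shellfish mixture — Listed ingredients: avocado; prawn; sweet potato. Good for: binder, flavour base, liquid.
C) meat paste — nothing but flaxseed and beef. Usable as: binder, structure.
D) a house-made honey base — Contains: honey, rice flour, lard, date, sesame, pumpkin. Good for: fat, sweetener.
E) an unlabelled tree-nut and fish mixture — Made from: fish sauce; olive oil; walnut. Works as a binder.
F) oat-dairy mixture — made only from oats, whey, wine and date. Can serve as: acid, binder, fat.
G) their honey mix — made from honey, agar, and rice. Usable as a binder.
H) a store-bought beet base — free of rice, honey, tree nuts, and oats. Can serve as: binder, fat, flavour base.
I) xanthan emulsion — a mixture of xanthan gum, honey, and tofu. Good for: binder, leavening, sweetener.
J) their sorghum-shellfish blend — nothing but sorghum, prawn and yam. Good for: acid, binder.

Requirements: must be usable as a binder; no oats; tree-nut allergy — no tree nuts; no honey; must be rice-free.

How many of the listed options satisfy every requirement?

A: has rice flour, so not rice-free — out
B: no oats, no honey — valid
C: no tree nuts, no honey — valid
D: not usable as a binder; has rice flour, so not rice-free (and 1 more) — out
E: has walnut, so not tree-nut-free — out
F: has oats, so not oat-free — no
G: has rice, so not rice-free; has honey, so not honey-free — no
H: works as a binder, no rice, no tree nuts — valid
I: has honey, so not honey-free — no
J: no oats, no tree nuts — keep

4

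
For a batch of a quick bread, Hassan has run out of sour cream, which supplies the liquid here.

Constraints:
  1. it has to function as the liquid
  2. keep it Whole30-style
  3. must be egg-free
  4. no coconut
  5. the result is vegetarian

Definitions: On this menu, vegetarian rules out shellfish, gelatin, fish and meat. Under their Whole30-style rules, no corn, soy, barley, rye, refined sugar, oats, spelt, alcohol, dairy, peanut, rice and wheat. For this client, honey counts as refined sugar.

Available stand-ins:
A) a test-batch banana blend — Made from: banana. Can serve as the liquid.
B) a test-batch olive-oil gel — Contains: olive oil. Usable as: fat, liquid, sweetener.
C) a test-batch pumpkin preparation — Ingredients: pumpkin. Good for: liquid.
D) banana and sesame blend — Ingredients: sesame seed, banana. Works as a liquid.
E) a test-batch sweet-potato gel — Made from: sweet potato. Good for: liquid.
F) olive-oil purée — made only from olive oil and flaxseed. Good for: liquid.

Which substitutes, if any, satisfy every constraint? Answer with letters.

A, B, C, D, E, F

A: only banana; none excluded — keep
B: only olive oil; none excluded — keep
C: works as a liquid, Whole30-style, no coconut — keep
D: all constraints satisfied — valid
E: no egg, Whole30-style — keep
F: no coconut, Whole30-style — OK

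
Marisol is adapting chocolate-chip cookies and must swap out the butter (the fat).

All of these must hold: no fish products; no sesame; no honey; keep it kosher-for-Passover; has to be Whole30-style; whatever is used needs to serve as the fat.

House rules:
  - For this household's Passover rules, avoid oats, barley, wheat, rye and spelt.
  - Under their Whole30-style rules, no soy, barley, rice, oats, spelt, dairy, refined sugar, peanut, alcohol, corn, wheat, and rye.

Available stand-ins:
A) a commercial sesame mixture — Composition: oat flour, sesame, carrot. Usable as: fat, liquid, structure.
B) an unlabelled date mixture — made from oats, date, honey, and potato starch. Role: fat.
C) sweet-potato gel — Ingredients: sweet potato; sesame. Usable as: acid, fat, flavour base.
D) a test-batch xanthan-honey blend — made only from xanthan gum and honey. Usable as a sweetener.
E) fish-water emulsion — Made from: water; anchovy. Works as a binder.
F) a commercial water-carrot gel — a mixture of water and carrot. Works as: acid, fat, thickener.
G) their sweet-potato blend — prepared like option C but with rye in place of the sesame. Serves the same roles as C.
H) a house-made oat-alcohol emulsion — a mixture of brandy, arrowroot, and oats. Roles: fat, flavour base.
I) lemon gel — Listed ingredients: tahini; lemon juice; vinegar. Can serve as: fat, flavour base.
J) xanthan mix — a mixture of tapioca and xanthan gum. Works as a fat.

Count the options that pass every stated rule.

A: has oat flour, so not kosher-for-Passover; has oat flour, so not Whole30-style (and 1 more) — no
B: has oats, so not kosher-for-Passover; has oats, so not Whole30-style (and 1 more) — out
C: has sesame, so not sesame-free — out
D: not usable as a fat; has honey, so not honey-free — reject
E: not usable as a fat; has anchovy, so not fish-free — out
F: only water and carrot; none excluded — valid
G: has rye, so not kosher-for-Passover; has rye, so not Whole30-style — reject
H: has oats, so not kosher-for-Passover; has brandy, so not Whole30-style — no
I: has tahini, so not sesame-free — reject
J: only tapioca and xanthan gum; none excluded — keep

2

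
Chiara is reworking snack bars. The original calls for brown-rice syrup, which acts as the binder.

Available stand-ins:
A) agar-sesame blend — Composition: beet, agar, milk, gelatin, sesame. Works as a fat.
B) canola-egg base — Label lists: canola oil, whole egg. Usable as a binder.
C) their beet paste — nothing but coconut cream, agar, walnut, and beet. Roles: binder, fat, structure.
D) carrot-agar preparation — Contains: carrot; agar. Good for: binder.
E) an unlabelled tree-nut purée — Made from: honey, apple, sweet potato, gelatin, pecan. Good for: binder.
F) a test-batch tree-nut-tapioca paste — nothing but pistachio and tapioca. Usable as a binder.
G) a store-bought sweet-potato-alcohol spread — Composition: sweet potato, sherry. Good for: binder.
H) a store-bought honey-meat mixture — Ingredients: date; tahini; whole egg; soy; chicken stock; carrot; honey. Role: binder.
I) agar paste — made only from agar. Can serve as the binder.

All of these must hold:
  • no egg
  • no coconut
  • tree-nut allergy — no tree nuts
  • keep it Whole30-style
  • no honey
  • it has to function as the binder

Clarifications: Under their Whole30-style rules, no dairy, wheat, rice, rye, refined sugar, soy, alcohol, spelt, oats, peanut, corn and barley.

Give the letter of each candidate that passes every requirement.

D, I

A: not usable as a binder; has milk, so not Whole30-style — no
B: has whole egg, so not egg-free — out
C: has coconut cream, so not coconut-free; has walnut, so not tree-nut-free — no
D: every rule checks out — OK
E: has honey, so not honey-free; has pecan, so not tree-nut-free — out
F: has pistachio, so not tree-nut-free — out
G: has sherry, so not Whole30-style — reject
H: has soy, so not Whole30-style; has whole egg, so not egg-free (and 1 more) — out
I: only agar; none excluded — valid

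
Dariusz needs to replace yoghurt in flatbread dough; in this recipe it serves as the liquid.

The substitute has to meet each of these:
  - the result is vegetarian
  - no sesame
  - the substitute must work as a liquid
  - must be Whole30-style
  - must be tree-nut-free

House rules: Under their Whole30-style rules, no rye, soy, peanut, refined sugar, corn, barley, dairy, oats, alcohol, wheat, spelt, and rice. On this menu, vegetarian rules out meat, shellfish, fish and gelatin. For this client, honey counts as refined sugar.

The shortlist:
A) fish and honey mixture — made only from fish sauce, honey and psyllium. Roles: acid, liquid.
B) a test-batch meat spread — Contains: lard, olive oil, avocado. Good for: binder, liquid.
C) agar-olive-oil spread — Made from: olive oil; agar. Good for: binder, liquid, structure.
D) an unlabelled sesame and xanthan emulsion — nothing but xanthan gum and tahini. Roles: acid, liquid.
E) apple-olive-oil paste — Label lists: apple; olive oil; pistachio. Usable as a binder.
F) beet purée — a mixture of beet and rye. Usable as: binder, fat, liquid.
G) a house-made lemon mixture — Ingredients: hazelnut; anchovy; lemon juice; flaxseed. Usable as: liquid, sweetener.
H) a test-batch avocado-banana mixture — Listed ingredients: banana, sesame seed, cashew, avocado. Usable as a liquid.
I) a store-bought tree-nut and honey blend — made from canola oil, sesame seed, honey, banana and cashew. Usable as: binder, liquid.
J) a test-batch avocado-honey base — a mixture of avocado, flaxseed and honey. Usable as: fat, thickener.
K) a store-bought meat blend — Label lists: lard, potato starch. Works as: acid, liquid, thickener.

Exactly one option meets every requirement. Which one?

A: has honey, so not Whole30-style; has fish sauce, so not vegetarian — no
B: has lard, so not vegetarian — out
C: works as a liquid, Whole30-style, no tree nuts — valid
D: has tahini, so not sesame-free — out
E: not usable as a liquid; has pistachio, so not tree-nut-free — no
F: has rye, so not Whole30-style — no
G: has anchovy, so not vegetarian; has hazelnut, so not tree-nut-free — out
H: has sesame seed, so not sesame-free; has cashew, so not tree-nut-free — out
I: has honey, so not Whole30-style; has sesame seed, so not sesame-free (and 1 more) — no
J: not usable as a liquid; has honey, so not Whole30-style — reject
K: has lard, so not vegetarian — no

C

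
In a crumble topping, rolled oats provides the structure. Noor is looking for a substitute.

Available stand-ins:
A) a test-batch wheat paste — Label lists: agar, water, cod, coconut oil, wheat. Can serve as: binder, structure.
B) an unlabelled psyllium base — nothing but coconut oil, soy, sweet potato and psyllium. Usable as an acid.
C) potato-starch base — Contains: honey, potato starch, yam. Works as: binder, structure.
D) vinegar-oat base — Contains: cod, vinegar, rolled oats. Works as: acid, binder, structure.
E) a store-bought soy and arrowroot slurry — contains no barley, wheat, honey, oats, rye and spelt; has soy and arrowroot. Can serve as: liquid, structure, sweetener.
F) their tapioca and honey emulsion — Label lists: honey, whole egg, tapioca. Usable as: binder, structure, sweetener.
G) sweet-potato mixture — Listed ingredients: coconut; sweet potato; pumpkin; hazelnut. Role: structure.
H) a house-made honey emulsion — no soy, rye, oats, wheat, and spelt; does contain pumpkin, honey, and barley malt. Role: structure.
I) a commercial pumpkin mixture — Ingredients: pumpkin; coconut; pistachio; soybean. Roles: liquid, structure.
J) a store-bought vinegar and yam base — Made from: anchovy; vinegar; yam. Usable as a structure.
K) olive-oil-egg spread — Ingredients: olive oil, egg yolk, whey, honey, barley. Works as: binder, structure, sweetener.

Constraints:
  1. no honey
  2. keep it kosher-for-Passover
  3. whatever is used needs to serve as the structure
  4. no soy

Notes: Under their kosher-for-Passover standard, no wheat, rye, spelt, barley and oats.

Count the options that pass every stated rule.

A: has wheat, so not kosher-for-Passover — no
B: not usable as a structure; has soy, so not soy-free — no
C: has honey, so not honey-free — reject
D: has rolled oats, so not kosher-for-Passover — reject
E: has soy, so not soy-free — out
F: has honey, so not honey-free — no
G: coconut and hazelnut etc. — none of it excluded — valid
H: has barley malt, so not kosher-for-Passover; has honey, so not honey-free — no
I: has soybean, so not soy-free — reject
J: works as a structure, kosher-for-Passover, no soy — valid
K: has barley, so not kosher-for-Passover; has honey, so not honey-free — reject

2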